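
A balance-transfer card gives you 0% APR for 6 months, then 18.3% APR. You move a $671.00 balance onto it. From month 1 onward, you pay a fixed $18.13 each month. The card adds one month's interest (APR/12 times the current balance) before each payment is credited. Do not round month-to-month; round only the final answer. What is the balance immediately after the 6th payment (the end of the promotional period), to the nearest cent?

Promo months 1–6 at r₀ = 0%/12 = 0; months 7+ at r₁ = 18.3%/12 = 0.01525.
After month 6 (no interest yet): B = $671.00 − 6·$18.13 = $562.22.

$562.22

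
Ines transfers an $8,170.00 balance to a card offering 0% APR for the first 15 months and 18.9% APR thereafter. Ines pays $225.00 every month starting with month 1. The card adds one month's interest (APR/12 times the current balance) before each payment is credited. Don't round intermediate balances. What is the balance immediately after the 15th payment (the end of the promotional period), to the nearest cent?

Promo months 1–15 at r₀ = 0%/12 = 0; months 16+ at r₁ = 18.9%/12 = 0.01575.
After month 15 (no interest yet): B = $8,170.00 − 15·$225.00 = $4,795.00.

$4,795.00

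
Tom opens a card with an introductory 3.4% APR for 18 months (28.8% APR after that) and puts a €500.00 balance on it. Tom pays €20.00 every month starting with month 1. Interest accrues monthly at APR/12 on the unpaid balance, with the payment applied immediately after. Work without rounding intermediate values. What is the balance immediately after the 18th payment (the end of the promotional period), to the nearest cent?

Promo months 1–18 at r₀ = 3.4%/12 = 0.00283333; months 19+ at r₁ = 28.8%/12 = 0.024.
After month 18: iterate B ← B·(1+r₀) − €20.00 for 18 months → €157.32.

€157.32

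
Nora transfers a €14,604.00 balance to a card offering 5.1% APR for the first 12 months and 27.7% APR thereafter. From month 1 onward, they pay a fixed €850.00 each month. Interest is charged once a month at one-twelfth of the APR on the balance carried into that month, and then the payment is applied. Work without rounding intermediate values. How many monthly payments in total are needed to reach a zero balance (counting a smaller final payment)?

Promo months 1–12 at r₀ = 5.1%/12 = 0.00425; months 13+ at r₁ = 27.7%/12 = 0.0230833.
After month 12: iterate B ← B·(1+r₀) − €850.00 for 12 months → €4,924.63.
Then at r₁ with €850.00/mo: n₂ = −ln(1 − r₁·B/P)/ln(1+r₁) ≈ 6.29 → 7 more payments.

19 payments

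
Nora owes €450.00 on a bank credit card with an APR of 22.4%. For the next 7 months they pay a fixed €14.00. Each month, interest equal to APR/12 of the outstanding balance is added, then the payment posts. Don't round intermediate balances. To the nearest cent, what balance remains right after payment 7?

Monthly rate r = 22.4%/12 = 1.86667% = 0.0186667.
Each month: B ← B·(1+r) − €14.00.
Month 1: interest €8.40; balance after payment €444.40.
Month 2: interest €8.30; balance after payment €438.70.
Month 3: interest €8.19; balance after payment €432.88.
Month 4: interest €8.08; balance after payment €426.96.
Month 5: interest €7.97; balance after payment €420.93.
Month 6: interest €7.86; balance after payment €414.79.
Month 7: interest €7.74; balance after payment €408.54.

€408.54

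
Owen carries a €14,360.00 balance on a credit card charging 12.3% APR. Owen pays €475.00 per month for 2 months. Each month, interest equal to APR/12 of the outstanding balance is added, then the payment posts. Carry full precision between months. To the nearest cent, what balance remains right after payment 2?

Monthly rate r = 12.3%/12 = 1.025% = 0.01025.
Each month: B ← B·(1+r) − €475.00.
Month 1: interest €147.19; balance after payment €14,032.19.
Month 2: interest €143.83; balance after payment €13,701.02.

€13,701.02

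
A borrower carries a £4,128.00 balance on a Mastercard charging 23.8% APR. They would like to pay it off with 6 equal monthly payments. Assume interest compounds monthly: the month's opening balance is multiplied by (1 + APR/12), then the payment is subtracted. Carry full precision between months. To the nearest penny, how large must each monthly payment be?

Monthly rate r = 23.8%/12 = 1.98333% = 0.0198333.
Level-payment amortization: P = B₀·r / (1 − (1+r)^(−n)) = 4128.00·0.0198333 / (1 − 1.01983^(−6)).
Denominator 1 − (1+r)^(−6) = 0.11115756.
P = 81.872 / 0.11115756 ≈ 736.54.

£736.54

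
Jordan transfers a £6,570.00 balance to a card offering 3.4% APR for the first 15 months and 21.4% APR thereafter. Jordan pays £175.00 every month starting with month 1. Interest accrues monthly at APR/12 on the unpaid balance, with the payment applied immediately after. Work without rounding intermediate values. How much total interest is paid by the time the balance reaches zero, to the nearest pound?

£1,546

Promo months 1–15 at r₀ = 3.4%/12 = 0.00283333; months 16+ at r₁ = 21.4%/12 = 0.0178333.
After month 15: iterate B ← B·(1+r₀) − £175.00 for 15 months → £4,177.12.
Then at r₁ with £175.00/mo: n₂ = −ln(1 − r₁·B/P)/ln(1+r₁) ≈ 31.37 → 32 more payments.
Total paid = 46·£175.00 + £65.58 = £8,115.58; interest = £8,115.58 − £6,570.00 = £1,545.58.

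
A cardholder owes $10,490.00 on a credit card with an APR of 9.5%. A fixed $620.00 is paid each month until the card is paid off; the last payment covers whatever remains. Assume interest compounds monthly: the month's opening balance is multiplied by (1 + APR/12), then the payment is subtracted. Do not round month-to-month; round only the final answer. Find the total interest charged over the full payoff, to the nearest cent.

$817.30

Monthly rate r = 9.5%/12 = 0.791667% = 0.00791667.
Payoff takes n = ⌈−ln(1 − rB₀/P)/ln(1+r)⌉ = ⌈18.237⌉ = 19 payments; the last is $147.30.
Total paid = 18·$620.00 + $147.30 = $11,307.30.
Total interest = total paid − principal = $11,307.30 − $10,490.00 = $817.30.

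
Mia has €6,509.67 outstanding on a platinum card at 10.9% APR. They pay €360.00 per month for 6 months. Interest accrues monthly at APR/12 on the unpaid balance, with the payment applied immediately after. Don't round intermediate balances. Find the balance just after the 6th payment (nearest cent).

€4,662.95

Monthly rate r = 10.9%/12 = 0.908333% = 0.00908333.
Each month: B ← B·(1+r) − €360.00.
Month 1: interest €59.13; balance after payment €6,208.80.
Month 2: interest €56.40; balance after payment €5,905.20.
Month 3: interest €53.64; balance after payment €5,598.83.
Month 4: interest €50.86; balance after payment €5,289.69.
Month 5: interest €48.05; balance after payment €4,977.74.
Month 6: interest €45.21; balance after payment €4,662.95.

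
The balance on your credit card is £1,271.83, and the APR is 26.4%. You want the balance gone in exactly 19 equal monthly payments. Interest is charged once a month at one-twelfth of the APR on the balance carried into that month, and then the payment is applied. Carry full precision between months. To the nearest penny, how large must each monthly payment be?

£82.62

Monthly rate r = 26.4%/12 = 2.2% = 0.022.
Level-payment amortization: P = B₀·r / (1 − (1+r)^(−n)) = 1271.83·0.022 / (1 − 1.022^(−19)).
Denominator 1 − (1+r)^(−19) = 0.33864753.
P = 27.9803 / 0.33864753 ≈ 82.62.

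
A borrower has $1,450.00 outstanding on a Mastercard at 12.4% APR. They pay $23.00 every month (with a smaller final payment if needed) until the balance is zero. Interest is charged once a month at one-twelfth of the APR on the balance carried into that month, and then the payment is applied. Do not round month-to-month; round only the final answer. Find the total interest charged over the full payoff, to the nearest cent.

$908.07

Monthly rate r = 12.4%/12 = 1.03333% = 0.0103333.
Payoff takes n = ⌈−ln(1 − rB₀/P)/ln(1+r)⌉ = ⌈102.523⌉ = 103 payments; the last is $12.07.
Total paid = 102·$23.00 + $12.07 = $2,358.07.
Total interest = total paid − principal = $2,358.07 − $1,450.00 = $908.07.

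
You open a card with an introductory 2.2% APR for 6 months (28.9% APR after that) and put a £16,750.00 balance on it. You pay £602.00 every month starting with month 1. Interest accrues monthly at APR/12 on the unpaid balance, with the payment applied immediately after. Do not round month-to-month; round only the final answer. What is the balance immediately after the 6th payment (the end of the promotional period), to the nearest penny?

Promo months 1–6 at r₀ = 2.2%/12 = 0.00183333; months 7+ at r₁ = 28.9%/12 = 0.0240833.
After month 6: iterate B ← B·(1+r₀) − £602.00 for 6 months → £13,306.50.

£13,306.50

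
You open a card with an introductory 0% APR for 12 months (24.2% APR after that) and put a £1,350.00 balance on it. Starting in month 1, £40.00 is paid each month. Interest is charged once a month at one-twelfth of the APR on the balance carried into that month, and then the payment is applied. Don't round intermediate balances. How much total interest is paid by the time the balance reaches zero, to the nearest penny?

Promo months 1–12 at r₀ = 0%/12 = 0; months 13+ at r₁ = 24.2%/12 = 0.0201667.
After month 12 (no interest yet): B = £1,350.00 − 12·£40.00 = £870.00.
Then at r₁ with £40.00/mo: n₂ = −ln(1 − r₁·B/P)/ln(1+r₁) ≈ 28.92 → 29 more payments.
Total paid = 40·£40.00 + £36.73 = £1,636.73; interest = £1,636.73 − £1,350.00 = £286.73.

£286.73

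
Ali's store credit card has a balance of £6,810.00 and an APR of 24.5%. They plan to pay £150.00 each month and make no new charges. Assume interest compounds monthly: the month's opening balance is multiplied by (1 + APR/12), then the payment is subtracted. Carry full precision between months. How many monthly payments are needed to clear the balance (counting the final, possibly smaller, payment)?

130 months

Monthly rate r = 24.5%/12 = 2.04167% = 0.0204167.
Recurrence: B ← B·(1+r) − £150.00.
Month 1: interest £139.04; balance after payment £6,799.04.
Month 2: interest £138.81; balance after payment £6,787.85.
Closed form: n = −ln(1 − rB₀/P)/ln(1+r) = −ln(0.073083)/ln(1.02042) ≈ 129.442, so the balance reaches zero during payment 130.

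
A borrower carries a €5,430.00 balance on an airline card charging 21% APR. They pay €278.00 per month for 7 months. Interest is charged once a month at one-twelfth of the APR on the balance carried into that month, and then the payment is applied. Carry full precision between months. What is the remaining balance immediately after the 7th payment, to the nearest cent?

€4,079.94

Monthly rate r = 21%/12 = 1.75% = 0.0175.
Each month: B ← B·(1+r) − €278.00.
Month 1: interest €95.03; balance after payment €5,247.02.
Month 2: interest €91.82; balance after payment €5,060.85.
Month 3: interest €88.56; balance after payment €4,871.41.
Month 4: interest €85.25; balance after payment €4,678.66.
Month 5: interest €81.88; balance after payment €4,482.54.
Month 6: interest €78.44; balance after payment €4,282.98.
Month 7: interest €74.95; balance after payment €4,079.94.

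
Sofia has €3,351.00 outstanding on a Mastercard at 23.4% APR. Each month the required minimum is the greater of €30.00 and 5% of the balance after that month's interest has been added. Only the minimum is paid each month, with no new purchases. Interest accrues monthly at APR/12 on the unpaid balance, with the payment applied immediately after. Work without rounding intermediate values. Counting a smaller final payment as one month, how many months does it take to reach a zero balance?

Monthly rate r = 23.4%/12 = 1.95% = 0.0195.
While 5% of the post-interest balance exceeds €30.00, each month B ← (B·(1+r))·(1 − 0.05), i.e. B shrinks by the factor (1+r)·0.95 = 0.96852.
This holds for months 1–55. Entering month 56 the balance is €577.13; 5% of the post-interest balance is now below €30.00, so the flat €30.00 minimum applies from here.
From month 56 a fixed €30.00 at rate r clears €577.13 in 25 more payments. Total: 55 + 25 = 80 months.

80 months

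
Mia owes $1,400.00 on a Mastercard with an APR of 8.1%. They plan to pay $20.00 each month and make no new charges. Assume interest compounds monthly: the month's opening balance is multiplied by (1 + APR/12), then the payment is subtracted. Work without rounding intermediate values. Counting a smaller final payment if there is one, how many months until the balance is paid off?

Monthly rate r = 8.1%/12 = 0.675% = 0.00675.
Recurrence: B ← B·(1+r) − $20.00.
Month 1: interest $9.45; balance after payment $1,389.45.
Month 2: interest $9.38; balance after payment $1,378.83.
Closed form: n = −ln(1 − rB₀/P)/ln(1+r) = −ln(0.5275)/ln(1.00675) ≈ 95.076, so the balance reaches zero during payment 96.

96 payments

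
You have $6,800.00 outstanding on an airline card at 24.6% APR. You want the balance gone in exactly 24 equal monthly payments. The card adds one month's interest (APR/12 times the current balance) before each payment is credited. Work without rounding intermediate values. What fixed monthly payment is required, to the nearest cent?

$361.56

Monthly rate r = 24.6%/12 = 2.05% = 0.0205.
Level-payment amortization: P = B₀·r / (1 − (1+r)^(−n)) = 6800.00·0.0205 / (1 − 1.0205^(−24)).
Denominator 1 − (1+r)^(−24) = 0.385548254.
P = 139.4 / 0.385548254 ≈ 361.56.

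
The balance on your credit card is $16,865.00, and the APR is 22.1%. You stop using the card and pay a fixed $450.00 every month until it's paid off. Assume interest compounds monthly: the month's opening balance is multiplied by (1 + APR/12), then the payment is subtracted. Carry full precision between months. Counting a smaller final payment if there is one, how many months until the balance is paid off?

Monthly rate r = 22.1%/12 = 1.84167% = 0.0184167.
Recurrence: B ← B·(1+r) − $450.00.
Month 1: interest $310.60; balance after payment $16,725.60.
Month 2: interest $308.03; balance after payment $16,583.63.
Closed form: n = −ln(1 − rB₀/P)/ln(1+r) = −ln(0.30978)/ln(1.01842) ≈ 64.216, so the balance reaches zero during payment 65.

65 payments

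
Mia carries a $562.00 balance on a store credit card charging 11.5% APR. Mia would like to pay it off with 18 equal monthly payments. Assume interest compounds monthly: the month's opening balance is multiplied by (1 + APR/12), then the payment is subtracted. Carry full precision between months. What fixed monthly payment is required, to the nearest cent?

$34.14

Monthly rate r = 11.5%/12 = 0.958333% = 0.00958333.
Level-payment amortization: P = B₀·r / (1 − (1+r)^(−n)) = 562.00·0.00958333 / (1 − 1.00958^(−18)).
Denominator 1 − (1+r)^(−18) = 0.157750239.
P = 5.38583 / 0.157750239 ≈ 34.14.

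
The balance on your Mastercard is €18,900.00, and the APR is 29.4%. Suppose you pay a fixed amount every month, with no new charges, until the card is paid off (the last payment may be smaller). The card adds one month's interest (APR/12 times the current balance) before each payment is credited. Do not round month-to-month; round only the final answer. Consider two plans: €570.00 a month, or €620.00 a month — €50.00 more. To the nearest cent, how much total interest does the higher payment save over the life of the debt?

€4,214.11

Monthly rate r = 29.4%/12 = 2.45% = 0.0245.
At €570.00/mo: n = ⌈−ln(1 − rB₀/P)/ln(1+r)⌉ = 70 payments (last €75.00); total interest = total paid − €18,900.00 = €20,505.00.
At €620.00/mo: 57 payments (last €470.89); total interest €16,290.89.
Interest saved = €20,505.00 − €16,290.89 = €4,214.11.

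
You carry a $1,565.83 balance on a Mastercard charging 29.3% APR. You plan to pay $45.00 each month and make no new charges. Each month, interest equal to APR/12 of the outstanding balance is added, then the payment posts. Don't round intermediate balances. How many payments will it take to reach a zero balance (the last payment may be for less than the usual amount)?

79 payments

Monthly rate r = 29.3%/12 = 2.44167% = 0.0244167.
Recurrence: B ← B·(1+r) − $45.00.
Month 1: interest $38.23; balance after payment $1,559.06.
Month 2: interest $38.07; balance after payment $1,552.13.
Closed form: n = −ln(1 − rB₀/P)/ln(1+r) = −ln(0.15039)/ln(1.02442) ≈ 78.534, so the balance reaches zero during payment 79.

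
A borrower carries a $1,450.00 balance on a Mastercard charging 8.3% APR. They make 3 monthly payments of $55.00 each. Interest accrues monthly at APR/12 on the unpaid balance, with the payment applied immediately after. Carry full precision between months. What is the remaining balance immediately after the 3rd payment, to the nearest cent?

$1,314.15

Monthly rate r = 8.3%/12 = 0.691667% = 0.00691667.
Each month: B ← B·(1+r) − $55.00.
Month 1: interest $10.03; balance after payment $1,405.03.
Month 2: interest $9.72; balance after payment $1,359.75.
Month 3: interest $9.40; balance after payment $1,314.15.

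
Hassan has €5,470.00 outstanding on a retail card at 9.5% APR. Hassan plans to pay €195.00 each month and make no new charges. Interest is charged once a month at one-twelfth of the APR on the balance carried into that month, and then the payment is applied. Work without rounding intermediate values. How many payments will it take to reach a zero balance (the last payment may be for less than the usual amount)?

32 payments

Monthly rate r = 9.5%/12 = 0.791667% = 0.00791667.
Recurrence: B ← B·(1+r) − €195.00.
Month 1: interest €43.30; balance after payment €5,318.30.
Month 2: interest €42.10; balance after payment €5,165.41.
Closed form: n = −ln(1 − rB₀/P)/ln(1+r) = −ln(0.77793)/ln(1.00792) ≈ 31.846, so the balance reaches zero during payment 32.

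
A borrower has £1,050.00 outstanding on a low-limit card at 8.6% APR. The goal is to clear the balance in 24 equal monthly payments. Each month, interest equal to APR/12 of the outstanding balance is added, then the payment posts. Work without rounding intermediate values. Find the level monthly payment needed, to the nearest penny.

Monthly rate r = 8.6%/12 = 0.716667% = 0.00716667.
Level-payment amortization: P = B₀·r / (1 − (1+r)^(−n)) = 1050.00·0.00716667 / (1 − 1.00717^(−24)).
Denominator 1 − (1+r)^(−24) = 0.157504195.
P = 7.525 / 0.157504195 ≈ 47.78.

£47.78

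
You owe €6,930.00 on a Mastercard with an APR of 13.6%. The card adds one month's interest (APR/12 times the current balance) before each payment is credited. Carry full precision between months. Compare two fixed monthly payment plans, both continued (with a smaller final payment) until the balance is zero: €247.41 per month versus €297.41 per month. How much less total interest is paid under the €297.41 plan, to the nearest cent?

€292.18

Monthly rate r = 13.6%/12 = 1.13333% = 0.0113333.
At €247.41/mo: n = ⌈−ln(1 − rB₀/P)/ln(1+r)⌉ = 34 payments (last €220.14); total interest = total paid − €6,930.00 = €1,454.67.
At €297.41/mo: 28 payments (last €62.42); total interest €1,162.49.
Interest saved = €1,454.67 − €1,162.49 = €292.18.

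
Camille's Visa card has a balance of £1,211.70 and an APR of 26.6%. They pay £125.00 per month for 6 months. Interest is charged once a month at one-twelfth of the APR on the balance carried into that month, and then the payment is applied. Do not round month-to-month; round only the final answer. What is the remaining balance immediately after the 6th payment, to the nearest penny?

£589.24

Monthly rate r = 26.6%/12 = 2.21667% = 0.0221667.
Each month: B ← B·(1+r) − £125.00.
Month 1: interest £26.86; balance after payment £1,113.56.
Month 2: interest £24.68; balance after payment £1,013.24.
Month 3: interest £22.46; balance after payment £910.70.
Month 4: interest £20.19; balance after payment £805.89.
Month 5: interest £17.86; balance after payment £698.75.
Month 6: interest £15.49; balance after payment £589.24.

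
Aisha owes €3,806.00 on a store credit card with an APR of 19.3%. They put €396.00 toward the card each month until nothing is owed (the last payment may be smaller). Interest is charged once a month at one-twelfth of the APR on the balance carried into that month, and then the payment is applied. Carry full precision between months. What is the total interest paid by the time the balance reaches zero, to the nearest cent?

€362.44

Monthly rate r = 19.3%/12 = 1.60833% = 0.0160833.
Payoff takes n = ⌈−ln(1 − rB₀/P)/ln(1+r)⌉ = ⌈10.524⌉ = 11 payments; the last is €208.44.
Total paid = 10·€396.00 + €208.44 = €4,168.44.
Total interest = total paid − principal = €4,168.44 − €3,806.00 = €362.44.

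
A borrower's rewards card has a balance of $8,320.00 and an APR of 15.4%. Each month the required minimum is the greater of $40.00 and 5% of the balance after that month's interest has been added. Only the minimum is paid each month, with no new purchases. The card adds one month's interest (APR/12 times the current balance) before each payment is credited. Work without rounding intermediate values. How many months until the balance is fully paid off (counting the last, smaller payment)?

Monthly rate r = 15.4%/12 = 1.28333% = 0.0128333.
While 5% of the post-interest balance exceeds $40.00, each month B ← (B·(1+r))·(1 − 0.05), i.e. B shrinks by the factor (1+r)·0.95 = 0.96219.
This holds for months 1–62. Entering month 63 the balance is $762.68; 5% of the post-interest balance is now below $40.00, so the flat $40.00 minimum applies from here.
From month 63 a fixed $40.00 at rate r clears $762.68 in 23 more payments. Total: 62 + 23 = 85 months.

85 months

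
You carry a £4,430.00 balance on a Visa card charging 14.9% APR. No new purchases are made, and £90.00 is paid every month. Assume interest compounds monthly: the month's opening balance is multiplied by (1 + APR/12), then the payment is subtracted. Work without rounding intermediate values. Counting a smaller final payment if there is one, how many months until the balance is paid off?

Monthly rate r = 14.9%/12 = 1.24167% = 0.0124167.
Recurrence: B ← B·(1+r) − £90.00.
Month 1: interest £55.01; balance after payment £4,395.01.
Month 2: interest £54.57; balance after payment £4,359.58.
Closed form: n = −ln(1 − rB₀/P)/ln(1+r) = −ln(0.38882)/ln(1.01242) ≈ 76.549, so the balance reaches zero during payment 77.

77 payments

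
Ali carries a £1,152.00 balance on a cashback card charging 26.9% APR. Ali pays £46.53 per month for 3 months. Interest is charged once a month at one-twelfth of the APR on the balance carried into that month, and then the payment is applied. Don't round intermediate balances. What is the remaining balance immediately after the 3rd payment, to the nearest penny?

Monthly rate r = 26.9%/12 = 2.24167% = 0.0224167.
Each month: B ← B·(1+r) − £46.53.
Month 1: interest £25.82; balance after payment £1,131.29.
Month 2: interest £25.36; balance after payment £1,110.12.
Month 3: interest £24.89; balance after payment £1,088.48.

£1,088.48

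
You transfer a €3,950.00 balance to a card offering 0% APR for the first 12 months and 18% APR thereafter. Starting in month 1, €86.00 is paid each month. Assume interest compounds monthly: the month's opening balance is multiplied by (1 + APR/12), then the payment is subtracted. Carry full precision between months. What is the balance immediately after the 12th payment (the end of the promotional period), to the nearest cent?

Promo months 1–12 at r₀ = 0%/12 = 0; months 13+ at r₁ = 18%/12 = 0.015.
After month 12 (no interest yet): B = €3,950.00 − 12·€86.00 = €2,918.00.

€2,918.00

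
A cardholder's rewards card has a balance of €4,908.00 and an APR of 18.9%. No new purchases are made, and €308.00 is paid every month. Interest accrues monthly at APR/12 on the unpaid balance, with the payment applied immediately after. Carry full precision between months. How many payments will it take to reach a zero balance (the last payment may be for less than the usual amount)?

Monthly rate r = 18.9%/12 = 1.575% = 0.01575.
Recurrence: B ← B·(1+r) − €308.00.
Month 1: interest €77.30; balance after payment €4,677.30.
Month 2: interest €73.67; balance after payment €4,442.97.
Closed form: n = −ln(1 − rB₀/P)/ln(1+r) = −ln(0.74902)/ln(1.01575) ≈ 18.492, so the balance reaches zero during payment 19.

19 months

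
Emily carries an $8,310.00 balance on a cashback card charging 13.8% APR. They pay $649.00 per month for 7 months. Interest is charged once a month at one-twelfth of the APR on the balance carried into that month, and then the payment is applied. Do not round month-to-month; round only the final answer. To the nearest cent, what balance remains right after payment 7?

$4,299.71

Monthly rate r = 13.8%/12 = 1.15% = 0.0115.
Each month: B ← B·(1+r) − $649.00.
Month 1: interest $95.56; balance after payment $7,756.57.
Month 2: interest $89.20; balance after payment $7,196.77.
Month 3: interest $82.76; balance after payment $6,630.53.
Month 4: interest $76.25; balance after payment $6,057.78.
Month 5: interest $69.66; balance after payment $5,478.44.
Month 6: interest $63.00; balance after payment $4,892.45.
Month 7: interest $56.26; balance after payment $4,299.71.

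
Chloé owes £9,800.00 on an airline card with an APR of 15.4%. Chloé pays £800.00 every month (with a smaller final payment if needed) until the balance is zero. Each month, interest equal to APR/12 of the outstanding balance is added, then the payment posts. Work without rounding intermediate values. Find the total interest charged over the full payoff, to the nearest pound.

Monthly rate r = 15.4%/12 = 1.28333% = 0.0128333.
Payoff takes n = ⌈−ln(1 − rB₀/P)/ln(1+r)⌉ = ⌈13.413⌉ = 14 payments; the last is £331.46.
Total paid = 13·£800.00 + £331.46 = £10,731.46.
Total interest = total paid − principal = £10,731.46 − £9,800.00 = £931.46.

£931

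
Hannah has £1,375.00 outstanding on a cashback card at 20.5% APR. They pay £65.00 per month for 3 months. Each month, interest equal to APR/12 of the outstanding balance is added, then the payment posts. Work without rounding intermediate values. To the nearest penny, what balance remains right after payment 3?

Monthly rate r = 20.5%/12 = 1.70833% = 0.0170833.
Each month: B ← B·(1+r) − £65.00.
Month 1: interest £23.49; balance after payment £1,333.49.
Month 2: interest £22.78; balance after payment £1,291.27.
Month 3: interest £22.06; balance after payment £1,248.33.

£1,248.33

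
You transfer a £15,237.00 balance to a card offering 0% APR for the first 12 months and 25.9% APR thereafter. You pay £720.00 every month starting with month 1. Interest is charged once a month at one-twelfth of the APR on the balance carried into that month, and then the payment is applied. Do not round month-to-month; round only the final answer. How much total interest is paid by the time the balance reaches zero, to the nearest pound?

Promo months 1–12 at r₀ = 0%/12 = 0; months 13+ at r₁ = 25.9%/12 = 0.0215833.
After month 12 (no interest yet): B = £15,237.00 − 12·£720.00 = £6,597.00.
Then at r₁ with £720.00/mo: n₂ = −ln(1 − r₁·B/P)/ln(1+r₁) ≈ 10.32 → 11 more payments.
Total paid = 22·£720.00 + £231.19 = £16,071.19; interest = £16,071.19 − £15,237.00 = £834.19.

£834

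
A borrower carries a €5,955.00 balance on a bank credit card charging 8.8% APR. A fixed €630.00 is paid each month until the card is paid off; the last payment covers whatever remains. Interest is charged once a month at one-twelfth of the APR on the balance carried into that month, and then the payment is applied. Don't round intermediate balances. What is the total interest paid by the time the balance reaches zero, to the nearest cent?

Monthly rate r = 8.8%/12 = 0.733333% = 0.00733333.
Payoff takes n = ⌈−ln(1 − rB₀/P)/ln(1+r)⌉ = ⌈9.832⌉ = 10 payments; the last is €524.38.
Total paid = 9·€630.00 + €524.38 = €6,194.38.
Total interest = total paid − principal = €6,194.38 − €5,955.00 = €239.38.

€239.38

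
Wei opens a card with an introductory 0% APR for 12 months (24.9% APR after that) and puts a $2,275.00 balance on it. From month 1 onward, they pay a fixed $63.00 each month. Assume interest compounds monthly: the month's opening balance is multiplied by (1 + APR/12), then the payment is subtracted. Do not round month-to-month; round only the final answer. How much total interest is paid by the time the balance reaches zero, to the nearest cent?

$609.24

Promo months 1–12 at r₀ = 0%/12 = 0; months 13+ at r₁ = 24.9%/12 = 0.02075.
After month 12 (no interest yet): B = $2,275.00 − 12·$63.00 = $1,519.00.
Then at r₁ with $63.00/mo: n₂ = −ln(1 − r₁·B/P)/ln(1+r₁) ≈ 33.78 → 34 more payments.
Total paid = 45·$63.00 + $49.24 = $2,884.24; interest = $2,884.24 − $2,275.00 = $609.24.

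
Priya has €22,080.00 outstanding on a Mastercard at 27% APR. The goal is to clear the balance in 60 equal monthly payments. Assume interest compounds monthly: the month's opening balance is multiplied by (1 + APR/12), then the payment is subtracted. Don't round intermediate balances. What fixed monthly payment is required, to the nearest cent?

€674.22

Monthly rate r = 27%/12 = 2.25% = 0.0225.
Level-payment amortization: P = B₀·r / (1 − (1+r)^(−n)) = 22080.00·0.0225 / (1 − 1.0225^(−60)).
Denominator 1 − (1+r)^(−60) = 0.736851439.
P = 496.8 / 0.736851439 ≈ 674.22.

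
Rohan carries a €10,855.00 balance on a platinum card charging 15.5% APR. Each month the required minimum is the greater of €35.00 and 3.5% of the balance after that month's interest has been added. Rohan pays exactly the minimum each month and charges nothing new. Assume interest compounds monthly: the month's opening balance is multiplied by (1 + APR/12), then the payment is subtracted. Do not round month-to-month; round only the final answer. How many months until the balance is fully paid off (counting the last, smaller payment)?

141 months

Monthly rate r = 15.5%/12 = 1.29167% = 0.0129167.
While 3.5% of the post-interest balance exceeds €35.00, each month B ← (B·(1+r))·(1 − 0.035), i.e. B shrinks by the factor (1+r)·0.965 = 0.97746.
This holds for months 1–106. Entering month 107 the balance is €969.03; 3.5% of the post-interest balance is now below €35.00, so the flat €35.00 minimum applies from here.
From month 107 a fixed €35.00 at rate r clears €969.03 in 35 more payments. Total: 106 + 35 = 141 months.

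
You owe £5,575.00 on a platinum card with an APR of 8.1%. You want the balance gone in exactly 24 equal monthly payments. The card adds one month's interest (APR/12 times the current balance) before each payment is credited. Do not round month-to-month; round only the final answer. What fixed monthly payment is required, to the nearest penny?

£252.40

Monthly rate r = 8.1%/12 = 0.675% = 0.00675.
Level-payment amortization: P = B₀·r / (1 − (1+r)^(−n)) = 5575.00·0.00675 / (1 − 1.00675^(−24)).
Denominator 1 − (1+r)^(−24) = 0.149095773.
P = 37.6313 / 0.149095773 ≈ 252.40.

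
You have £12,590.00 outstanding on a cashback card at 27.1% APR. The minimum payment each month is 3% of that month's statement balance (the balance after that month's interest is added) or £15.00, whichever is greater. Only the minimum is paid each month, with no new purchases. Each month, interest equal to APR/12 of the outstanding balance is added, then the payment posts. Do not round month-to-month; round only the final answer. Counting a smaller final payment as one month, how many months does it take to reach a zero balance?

Monthly rate r = 27.1%/12 = 2.25833% = 0.0225833.
While 3% of the post-interest balance exceeds £15.00, each month B ← (B·(1+r))·(1 − 0.03), i.e. B shrinks by the factor (1+r)·0.97 = 0.99191.
This holds for months 1–400. Entering month 401 the balance is £487.76; 3% of the post-interest balance is now below £15.00, so the flat £15.00 minimum applies from here.
From month 401 a fixed £15.00 at rate r clears £487.76 in 60 more payments. Total: 400 + 60 = 460 months.

460 months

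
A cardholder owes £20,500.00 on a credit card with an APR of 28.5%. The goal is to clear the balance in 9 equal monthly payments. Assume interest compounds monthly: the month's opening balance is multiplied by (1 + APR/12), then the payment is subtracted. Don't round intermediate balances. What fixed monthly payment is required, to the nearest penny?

Monthly rate r = 28.5%/12 = 2.375% = 0.02375.
Level-payment amortization: P = B₀·r / (1 − (1+r)^(−n)) = 20500.00·0.02375 / (1 − 1.02375^(−9)).
Denominator 1 − (1+r)^(−9) = 0.190429327.
P = 486.875 / 0.190429327 ≈ 2556.72.

£2,556.72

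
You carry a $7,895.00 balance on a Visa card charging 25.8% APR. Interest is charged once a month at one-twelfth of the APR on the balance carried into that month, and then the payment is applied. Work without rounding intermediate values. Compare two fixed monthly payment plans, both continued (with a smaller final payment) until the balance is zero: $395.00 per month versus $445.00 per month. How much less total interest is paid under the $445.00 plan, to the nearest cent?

Monthly rate r = 25.8%/12 = 2.15% = 0.0215.
At $395.00/mo: n = ⌈−ln(1 − rB₀/P)/ln(1+r)⌉ = 27 payments (last $160.07); total interest = total paid − $7,895.00 = $2,535.07.
At $445.00/mo: 23 payments (last $260.14); total interest $2,155.14.
Interest saved = $2,535.07 − $2,155.14 = $379.93.

$379.93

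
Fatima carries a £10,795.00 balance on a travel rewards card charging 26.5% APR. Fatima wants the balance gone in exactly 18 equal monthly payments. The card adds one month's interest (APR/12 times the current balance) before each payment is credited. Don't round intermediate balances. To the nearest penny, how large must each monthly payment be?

Monthly rate r = 26.5%/12 = 2.20833% = 0.0220833.
Level-payment amortization: P = B₀·r / (1 − (1+r)^(−n)) = 10795.00·0.0220833 / (1 − 1.02208^(−18)).
Denominator 1 − (1+r)^(−18) = 0.325089036.
P = 238.39 / 0.325089036 ≈ 733.31.

£733.31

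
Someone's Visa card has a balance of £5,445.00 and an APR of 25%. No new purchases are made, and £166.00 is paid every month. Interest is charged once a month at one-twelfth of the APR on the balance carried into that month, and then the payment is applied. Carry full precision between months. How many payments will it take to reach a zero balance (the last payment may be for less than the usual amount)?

Monthly rate r = 25%/12 = 2.08333% = 0.0208333.
Recurrence: B ← B·(1+r) − £166.00.
Month 1: interest £113.44; balance after payment £5,392.44.
Month 2: interest £112.34; balance after payment £5,338.78.
Closed form: n = −ln(1 − rB₀/P)/ln(1+r) = −ln(0.31664)/ln(1.02083) ≈ 55.772, so the balance reaches zero during payment 56.

56 months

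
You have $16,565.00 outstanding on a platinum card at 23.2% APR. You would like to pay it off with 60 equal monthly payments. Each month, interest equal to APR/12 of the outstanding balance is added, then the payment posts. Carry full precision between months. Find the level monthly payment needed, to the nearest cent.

$468.88

Monthly rate r = 23.2%/12 = 1.93333% = 0.0193333.
Level-payment amortization: P = B₀·r / (1 − (1+r)^(−n)) = 16565.00·0.0193333 / (1 − 1.01933^(−60)).
Denominator 1 − (1+r)^(−60) = 0.683023972.
P = 320.257 / 0.683023972 ≈ 468.88.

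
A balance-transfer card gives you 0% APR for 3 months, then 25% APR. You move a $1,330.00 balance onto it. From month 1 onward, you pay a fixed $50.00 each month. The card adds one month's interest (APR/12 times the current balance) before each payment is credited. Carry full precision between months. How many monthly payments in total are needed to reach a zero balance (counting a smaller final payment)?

Promo months 1–3 at r₀ = 0%/12 = 0; months 4+ at r₁ = 25%/12 = 0.0208333.
After month 3 (no interest yet): B = $1,330.00 − 3·$50.00 = $1,180.00.
Then at r₁ with $50.00/mo: n₂ = −ln(1 − r₁·B/P)/ln(1+r₁) ≈ 32.81 → 33 more payments.

36 months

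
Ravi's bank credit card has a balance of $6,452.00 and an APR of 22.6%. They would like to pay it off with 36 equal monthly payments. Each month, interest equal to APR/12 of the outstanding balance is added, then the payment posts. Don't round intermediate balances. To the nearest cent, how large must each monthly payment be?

$248.41

Monthly rate r = 22.6%/12 = 1.88333% = 0.0188333.
Level-payment amortization: P = B₀·r / (1 − (1+r)^(−n)) = 6452.00·0.0188333 / (1 − 1.01883^(−36)).
Denominator 1 − (1+r)^(−36) = 0.489157801.
P = 121.513 / 0.489157801 ≈ 248.41.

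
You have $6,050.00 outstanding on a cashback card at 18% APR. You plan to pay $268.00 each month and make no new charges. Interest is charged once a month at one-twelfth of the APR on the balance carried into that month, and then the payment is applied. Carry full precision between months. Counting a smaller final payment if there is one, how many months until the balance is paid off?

Monthly rate r = 18%/12 = 1.5% = 0.015.
Recurrence: B ← B·(1+r) − $268.00.
Month 1: interest $90.75; balance after payment $5,872.75.
Month 2: interest $88.09; balance after payment $5,692.84.
Closed form: n = −ln(1 − rB₀/P)/ln(1+r) = −ln(0.66138)/ln(1.015) ≈ 27.768, so the balance reaches zero during payment 28.

28 payments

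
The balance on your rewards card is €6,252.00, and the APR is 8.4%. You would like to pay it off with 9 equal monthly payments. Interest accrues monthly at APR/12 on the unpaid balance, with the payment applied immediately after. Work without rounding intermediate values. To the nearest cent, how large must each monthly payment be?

Monthly rate r = 8.4%/12 = 0.7% = 0.007.
Level-payment amortization: P = B₀·r / (1 − (1+r)^(−n)) = 6252.00·0.007 / (1 − 1.007^(−9)).
Denominator 1 − (1+r)^(−9) = 0.0608504278.
P = 43.764 / 0.0608504278 ≈ 719.21.

€719.21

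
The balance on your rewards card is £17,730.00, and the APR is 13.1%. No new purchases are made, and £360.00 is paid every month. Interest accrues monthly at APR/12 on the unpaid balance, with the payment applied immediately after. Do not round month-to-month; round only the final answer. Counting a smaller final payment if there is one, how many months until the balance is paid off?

72 months

Monthly rate r = 13.1%/12 = 1.09167% = 0.0109167.
Recurrence: B ← B·(1+r) − £360.00.
Month 1: interest £193.55; balance after payment £17,563.55.
Month 2: interest £191.74; balance after payment £17,395.29.
Closed form: n = −ln(1 − rB₀/P)/ln(1+r) = −ln(0.46235)/ln(1.01092) ≈ 71.050, so the balance reaches zero during payment 72.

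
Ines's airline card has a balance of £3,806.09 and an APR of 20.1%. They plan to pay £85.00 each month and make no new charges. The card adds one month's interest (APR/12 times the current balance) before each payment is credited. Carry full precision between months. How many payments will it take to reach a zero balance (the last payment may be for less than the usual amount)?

Monthly rate r = 20.1%/12 = 1.675% = 0.01675.
Recurrence: B ← B·(1+r) − £85.00.
Month 1: interest £63.75; balance after payment £3,784.84.
Month 2: interest £63.40; balance after payment £3,763.24.
Closed form: n = −ln(1 − rB₀/P)/ln(1+r) = −ln(0.24998)/ln(1.01675) ≈ 83.461, so the balance reaches zero during payment 84.

84 payments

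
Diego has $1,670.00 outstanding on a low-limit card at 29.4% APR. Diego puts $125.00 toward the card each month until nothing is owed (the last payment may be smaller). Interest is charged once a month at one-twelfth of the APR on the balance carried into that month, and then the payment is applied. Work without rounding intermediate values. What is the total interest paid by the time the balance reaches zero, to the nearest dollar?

Monthly rate r = 29.4%/12 = 2.45% = 0.0245.
Payoff takes n = ⌈−ln(1 − rB₀/P)/ln(1+r)⌉ = ⌈16.381⌉ = 17 payments; the last is $47.92.
Total paid = 16·$125.00 + $47.92 = $2,047.92.
Total interest = total paid − principal = $2,047.92 − $1,670.00 = $377.92.

$378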